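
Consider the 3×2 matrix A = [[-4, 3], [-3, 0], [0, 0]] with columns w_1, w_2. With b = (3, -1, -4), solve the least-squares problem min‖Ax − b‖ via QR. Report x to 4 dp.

w_1 = (-4, -3, 0); ‖w_1‖ = 5.0000, so e_1 = (-0.8000, -0.6000, 0.0000).
e_1·w_2 = (-0.8000)·3 + (-0.6000)·0 + 0.0000·0 = -2.4000.
u_2 = w_2 + 2.4000·e_1 = (1.0800, -1.4400, 0.0000).
‖u_2‖ = 1.8000, so e_2 = (0.6000, -0.8000, 0.0000).
Qᵀb = (-1.8000, 2.6000).
Back-substitute: x_2 = 2.6000/1.8000 = 1.4444.
x_1 = (-1.8000 + 2.4000·1.4444)/5.0000 = 0.3333.

x = (0.3333, 1.4444)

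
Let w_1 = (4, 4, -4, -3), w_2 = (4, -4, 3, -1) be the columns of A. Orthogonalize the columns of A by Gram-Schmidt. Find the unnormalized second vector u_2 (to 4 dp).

q_1 = w_1/‖w_1‖ = (4, 4, -4, -3)/7.5498 = (0.5298, 0.5298, -0.5298, -0.3974).
r_{12} = q_1·w_2 = -1.1921.
u_2 = w_2 + 1.1921·q_1 = (4.6316, -3.3684, 2.3684, -1.4737).

u_2 = (4.6316, -3.3684, 2.3684, -1.4737)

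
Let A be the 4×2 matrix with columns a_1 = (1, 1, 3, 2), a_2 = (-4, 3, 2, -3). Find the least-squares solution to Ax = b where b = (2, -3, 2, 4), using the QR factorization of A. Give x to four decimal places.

q_1 = a_1/‖a_1‖ = (1, 1, 3, 2)/3.8730 = (0.2582, 0.2582, 0.7746, 0.5164).
r_{12} = q_1·a_2 = -0.2582.
u_2 = a_2 + 0.2582·q_1 = (-3.9333, 3.0667, 2.2000, -2.8667).
‖u_2‖ = 6.1590, so q_2 = (-0.6386, 0.4979, 0.3572, -0.4654).
Qᵀb = (3.3566, -3.9184).
Back-substitute: x_2 = -3.9184/6.1590 = -0.6362.
x_1 = (3.3566 + 0.2582·(-0.6362))/3.8730 = 0.8243.

x = (0.8243, -0.6362)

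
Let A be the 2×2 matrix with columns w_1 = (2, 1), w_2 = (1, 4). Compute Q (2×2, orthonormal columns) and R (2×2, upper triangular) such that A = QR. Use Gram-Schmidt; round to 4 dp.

w_1 = (2, 1); ‖w_1‖ = 2.2361, so e_1 = (0.8944, 0.4472).
e_1·w_2 = 0.8944·1 + 0.4472·4 = 2.6833.
u_2 = w_2 − 2.6833·e_1 = (-1.4000, 2.8000).
‖u_2‖ = 3.1305, so e_2 = (-0.4472, 0.8944).

Q = [[0.8944, -0.4472], [0.4472, 0.8944]], R = [[2.2361, 2.6833], [0.0000, 3.1305]]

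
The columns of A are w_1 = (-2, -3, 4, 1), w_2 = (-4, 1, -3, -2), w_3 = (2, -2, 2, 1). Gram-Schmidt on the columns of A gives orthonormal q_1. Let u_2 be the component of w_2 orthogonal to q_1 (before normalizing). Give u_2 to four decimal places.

u_2 = (-4.6000, 0.1000, -1.8000, -1.7000)

w_1 = (-2, -3, 4, 1); ‖w_1‖ = 5.4772, so q_1 = (-0.3651, -0.5477, 0.7303, 0.1826).
q_1·w_2 = (-0.3651)·(-4) + (-0.5477)·1 + 0.7303·(-3) + 0.1826·(-2) = -1.6432.
u_2 = w_2 + 1.6432·q_1 = (-4.6000, 0.1000, -1.8000, -1.7000).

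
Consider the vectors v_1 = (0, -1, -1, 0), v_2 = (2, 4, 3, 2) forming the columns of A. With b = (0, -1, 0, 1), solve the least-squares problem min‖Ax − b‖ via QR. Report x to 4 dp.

q_1 = v_1/‖v_1‖ = (0, -1, -1, 0)/1.4142 = (0.0000, -0.7071, -0.7071, 0.0000).
r_{12} = q_1·v_2 = -4.9497.
u_2 = v_2 + 4.9497·q_1 = (2.0000, 0.5000, -0.5000, 2.0000).
‖u_2‖ = 2.9155, so q_2 = (0.6860, 0.1715, -0.1715, 0.6860).
Qᵀb = (0.7071, 0.5145).
Back-substitute: x_2 = 0.5145/2.9155 = 0.1765.
x_1 = (0.7071 + 4.9497·0.1765)/1.4142 = 1.1176.

x = (1.1176, 0.1765)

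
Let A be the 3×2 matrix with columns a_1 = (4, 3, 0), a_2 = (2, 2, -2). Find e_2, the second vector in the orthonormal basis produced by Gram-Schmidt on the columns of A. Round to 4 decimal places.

a_1 = (4, 3, 0); ‖a_1‖ = 5.0000, so e_1 = (0.8000, 0.6000, 0.0000).
e_1·a_2 = 0.8000·2 + 0.6000·2 + 0.0000·(-2) = 2.8000.
u_2 = a_2 − 2.8000·e_1 = (-0.2400, 0.3200, -2.0000).
‖u_2‖ = 2.0396, so e_2 = (-0.1177, 0.1569, -0.9806).

e_2 = (-0.1177, 0.1569, -0.9806)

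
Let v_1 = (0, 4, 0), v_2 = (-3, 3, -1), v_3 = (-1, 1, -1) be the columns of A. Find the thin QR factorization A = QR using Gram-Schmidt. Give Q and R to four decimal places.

v_1 = (0, 4, 0); ‖v_1‖ = 4.0000, so e_1 = (0.0000, 1.0000, 0.0000).
e_1·v_2 = 0.0000·(-3) + 1.0000·3 + 0.0000·(-1) = 3.0000.
u_2 = v_2 − 3.0000·e_1 = (-3.0000, 0.0000, -1.0000).
‖u_2‖ = 3.1623, so e_2 = (-0.9487, 0.0000, -0.3162).
e_1·v_3 = 0.0000·(-1) + 1.0000·1 + 0.0000·(-1) = 1.0000; e_2·v_3 = (-0.9487)·(-1) + 0.0000·1 + (-0.3162)·(-1) = 1.2649.
u_3 = v_3 − 1.0000·e_1 − 1.2649·e_2 = (0.2000, 0.0000, -0.6000).
‖u_3‖ = 0.6325, so e_3 = (0.3162, 0.0000, -0.9487).

Q = [[0.0000, -0.9487, 0.3162], [1.0000, 0.0000, 0.0000], [0.0000, -0.3162, -0.9487]], R = [[4.0000, 3.0000, 1.0000], [0.0000, 3.1623, 1.2649], [0.0000, 0.0000, 0.6325]]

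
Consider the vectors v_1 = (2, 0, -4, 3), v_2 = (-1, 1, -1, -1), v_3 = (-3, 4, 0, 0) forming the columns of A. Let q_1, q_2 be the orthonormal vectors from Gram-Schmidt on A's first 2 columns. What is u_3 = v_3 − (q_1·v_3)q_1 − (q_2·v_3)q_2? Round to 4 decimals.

u_3 = (-0.9913, 2.2870, 1.1217, 2.1565)

v_1 = (2, 0, -4, 3); ‖v_1‖ = 5.3852, so q_1 = (0.3714, 0.0000, -0.7428, 0.5571).
q_1·v_2 = 0.3714·(-1) + 0.0000·1 + (-0.7428)·(-1) + 0.5571·(-1) = -0.1857.
u_2 = v_2 + 0.1857·q_1 = (-0.9310, 1.0000, -1.1379, -0.8966).
‖u_2‖ = 1.9914, so q_2 = (-0.4675, 0.5022, -0.5714, -0.4502).
q_1·v_3 = 0.3714·(-3) + 0.0000·4 + (-0.7428)·0 + 0.5571·0 = -1.1142; q_2·v_3 = (-0.4675)·(-3) + 0.5022·4 + (-0.5714)·0 + (-0.4502)·0 = 3.4113.
u_3 = v_3 + 1.1142·q_1 − 3.4113·q_2 = (-0.9913, 2.2870, 1.1217, 2.1565).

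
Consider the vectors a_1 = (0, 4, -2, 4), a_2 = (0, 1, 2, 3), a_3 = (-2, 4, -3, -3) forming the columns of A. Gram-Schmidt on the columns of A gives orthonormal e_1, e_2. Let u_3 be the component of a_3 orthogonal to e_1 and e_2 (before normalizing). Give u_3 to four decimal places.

u_3 = (-2.0000, 2.4111, 1.3778, -1.7222)

a_1 = (0, 4, -2, 4); ‖a_1‖ = 6.0000, so e_1 = (0.0000, 0.6667, -0.3333, 0.6667).
e_1·a_2 = 0.0000·0 + 0.6667·1 + (-0.3333)·2 + 0.6667·3 = 2.0000.
u_2 = a_2 − 2.0000·e_1 = (0.0000, -0.3333, 2.6667, 1.6667).
‖u_2‖ = 3.1623, so e_2 = (0.0000, -0.1054, 0.8433, 0.5270).
e_1·a_3 = 0.0000·(-2) + 0.6667·4 + (-0.3333)·(-3) + 0.6667·(-3) = 1.6667; e_2·a_3 = 0.0000·(-2) + (-0.1054)·4 + 0.8433·(-3) + 0.5270·(-3) = -4.5326.
u_3 = a_3 − 1.6667·e_1 + 4.5326·e_2 = (-2.0000, 2.4111, 1.3778, -1.7222).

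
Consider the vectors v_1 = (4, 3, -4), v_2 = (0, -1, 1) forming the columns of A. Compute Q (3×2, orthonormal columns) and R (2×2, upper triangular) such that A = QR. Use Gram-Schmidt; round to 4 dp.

v_1 = (4, 3, -4); ‖v_1‖ = 6.4031, so e_1 = (0.6247, 0.4685, -0.6247).
e_1·v_2 = 0.6247·0 + 0.4685·(-1) + (-0.6247)·1 = -1.0932.
u_2 = v_2 + 1.0932·e_1 = (0.6829, -0.4878, 0.3171).
‖u_2‖ = 0.8971, so e_2 = (0.7612, -0.5437, 0.3534).

Q = [[0.6247, 0.7612], [0.4685, -0.5437], [-0.6247, 0.3534]], R = [[6.4031, -1.0932], [0.0000, 0.8971]]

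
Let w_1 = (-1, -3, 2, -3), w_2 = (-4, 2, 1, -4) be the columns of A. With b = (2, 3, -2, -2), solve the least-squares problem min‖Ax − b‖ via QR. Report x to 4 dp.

x = (-0.5389, 0.2829)

w_1 = (-1, -3, 2, -3); ‖w_1‖ = 4.7958, so q_1 = (-0.2085, -0.6255, 0.4170, -0.6255).
q_1·w_2 = (-0.2085)·(-4) + (-0.6255)·2 + 0.4170·1 + (-0.6255)·(-4) = 2.5022.
u_2 = w_2 − 2.5022·q_1 = (-3.4783, 3.5652, -0.0435, -2.4348).
‖u_2‖ = 5.5443, so q_2 = (-0.6274, 0.6430, -0.0078, -0.4392).
Qᵀb = (-1.8766, 1.5684).
Back-substitute: x_2 = 1.5684/5.5443 = 0.2829.
x_1 = (-1.8766 − 2.5022·0.2829)/4.7958 = -0.5389.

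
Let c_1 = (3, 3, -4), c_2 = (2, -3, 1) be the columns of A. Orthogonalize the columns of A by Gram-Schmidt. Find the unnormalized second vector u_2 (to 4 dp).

c_1 = (3, 3, -4); ‖c_1‖ = 5.8310, so q_1 = (0.5145, 0.5145, -0.6860).
q_1·c_2 = 0.5145·2 + 0.5145·(-3) + (-0.6860)·1 = -1.2005.
u_2 = c_2 + 1.2005·q_1 = (2.6176, -2.3824, 0.1765).

u_2 = (2.6176, -2.3824, 0.1765)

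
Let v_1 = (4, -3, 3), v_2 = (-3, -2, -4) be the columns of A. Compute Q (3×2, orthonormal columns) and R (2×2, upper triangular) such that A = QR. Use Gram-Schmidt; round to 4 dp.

Q = [[0.6860, -0.2000], [-0.5145, -0.8132], [0.5145, -0.5466]], R = [[5.8310, -3.0870], [0.0000, 4.4125]]

e_1 = v_1/‖v_1‖ = (4, -3, 3)/5.8310 = (0.6860, -0.5145, 0.5145).
r_{12} = e_1·v_2 = -3.0870.
u_2 = v_2 + 3.0870·e_1 = (-0.8824, -3.5882, -2.4118).
‖u_2‖ = 4.4125, so e_2 = (-0.2000, -0.8132, -0.5466).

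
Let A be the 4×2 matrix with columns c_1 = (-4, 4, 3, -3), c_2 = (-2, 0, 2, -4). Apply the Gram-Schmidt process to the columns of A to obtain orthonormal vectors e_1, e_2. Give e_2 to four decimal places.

e_2 = (0.0247, -0.6425, 0.1359, -0.7537)

c_1 = (-4, 4, 3, -3); ‖c_1‖ = 7.0711, so e_1 = (-0.5657, 0.5657, 0.4243, -0.4243).
e_1·c_2 = (-0.5657)·(-2) + 0.5657·0 + 0.4243·2 + (-0.4243)·(-4) = 3.6770.
u_2 = c_2 − 3.6770·e_1 = (0.0800, -2.0800, 0.4400, -2.4400).
‖u_2‖ = 3.2373, so e_2 = (0.0247, -0.6425, 0.1359, -0.7537).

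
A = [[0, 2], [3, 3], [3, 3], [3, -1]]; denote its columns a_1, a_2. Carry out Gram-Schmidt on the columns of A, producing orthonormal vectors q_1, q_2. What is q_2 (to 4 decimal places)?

q_1 = a_1/‖a_1‖ = (0, 3, 3, 3)/5.1962 = (0.0000, 0.5774, 0.5774, 0.5774).
r_{12} = q_1·a_2 = 2.8868.
u_2 = a_2 − 2.8868·q_1 = (2.0000, 1.3333, 1.3333, -2.6667).
‖u_2‖ = 3.8297, so q_2 = (0.5222, 0.3482, 0.3482, -0.6963).

q_2 = (0.5222, 0.3482, 0.3482, -0.6963)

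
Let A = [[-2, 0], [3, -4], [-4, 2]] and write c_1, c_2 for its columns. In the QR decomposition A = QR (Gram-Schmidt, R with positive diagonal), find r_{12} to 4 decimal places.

q_1 = c_1/‖c_1‖ = (-2, 3, -4)/5.3852 = (-0.3714, 0.5571, -0.7428).
r_{12} = q_1·c_2 = -3.7139.

r_{12} = -3.7139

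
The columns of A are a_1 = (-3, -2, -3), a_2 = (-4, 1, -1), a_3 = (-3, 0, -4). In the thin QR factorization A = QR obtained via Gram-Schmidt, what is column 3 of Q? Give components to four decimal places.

a_1 = (-3, -2, -3); ‖a_1‖ = 4.6904, so e_1 = (-0.6396, -0.4264, -0.6396).
e_1·a_2 = (-0.6396)·(-4) + (-0.4264)·1 + (-0.6396)·(-1) = 2.7716.
u_2 = a_2 − 2.7716·e_1 = (-2.2273, 2.1818, 0.7727).
‖u_2‖ = 3.2122, so e_2 = (-0.6934, 0.6792, 0.2406).
e_1·a_3 = (-0.6396)·(-3) + (-0.4264)·0 + (-0.6396)·(-4) = 4.4772; e_2·a_3 = (-0.6934)·(-3) + 0.6792·0 + 0.2406·(-4) = 1.1179.
u_3 = a_3 − 4.4772·e_1 − 1.1179·e_2 = (0.6388, 1.1498, -1.4053).
‖u_3‖ = 1.9248, so e_3 = (0.3319, 0.5974, -0.7301).

e_3 = (0.3319, 0.5974, -0.7301)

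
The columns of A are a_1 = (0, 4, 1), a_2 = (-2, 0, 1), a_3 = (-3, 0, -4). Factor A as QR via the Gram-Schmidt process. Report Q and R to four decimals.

Q = [[0.0000, -0.8997, -0.4364], [0.9701, -0.1059, 0.2182], [0.2425, 0.4234, -0.8729]], R = [[4.1231, 0.2425, -0.9701], [0.0000, 2.2229, 1.0056], [0.0000, 0.0000, 4.8008]]

a_1 = (0, 4, 1); ‖a_1‖ = 4.1231, so q_1 = (0.0000, 0.9701, 0.2425).
q_1·a_2 = 0.0000·(-2) + 0.9701·0 + 0.2425·1 = 0.2425.
u_2 = a_2 − 0.2425·q_1 = (-2.0000, -0.2353, 0.9412).
‖u_2‖ = 2.2229, so q_2 = (-0.8997, -0.1059, 0.4234).
q_1·a_3 = 0.0000·(-3) + 0.9701·0 + 0.2425·(-4) = -0.9701; q_2·a_3 = (-0.8997)·(-3) + (-0.1059)·0 + 0.4234·(-4) = 1.0056.
u_3 = a_3 + 0.9701·q_1 − 1.0056·q_2 = (-2.0952, 1.0476, -4.1905).
‖u_3‖ = 4.8008, so q_3 = (-0.4364, 0.2182, -0.8729).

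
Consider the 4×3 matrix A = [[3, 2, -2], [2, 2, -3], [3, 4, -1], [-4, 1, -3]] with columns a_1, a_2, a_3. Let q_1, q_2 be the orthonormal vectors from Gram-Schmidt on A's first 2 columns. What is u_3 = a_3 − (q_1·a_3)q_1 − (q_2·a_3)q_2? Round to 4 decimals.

u_3 = (-1.2157, -1.8466, 1.6757, -0.5783)

q_1 = a_1/‖a_1‖ = (3, 2, 3, -4)/6.1644 = (0.4867, 0.3244, 0.4867, -0.6489).
r_{12} = q_1·a_2 = 2.9200.
u_2 = a_2 − 2.9200·q_1 = (0.5789, 1.0526, 2.5789, 2.8947).
‖u_2‖ = 4.0588, so q_2 = (0.1426, 0.2593, 0.6354, 0.7132).
r_{13} = q_1·a_3 = -0.4867; r_{23} = q_2·a_3 = -3.8383.
u_3 = a_3 + 0.4867·q_1 + 3.8383·q_2 = (-1.2157, -1.8466, 1.6757, -0.5783).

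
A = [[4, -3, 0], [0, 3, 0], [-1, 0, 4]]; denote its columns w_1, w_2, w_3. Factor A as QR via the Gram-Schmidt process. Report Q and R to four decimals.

Q = [[0.9701, -0.0572, 0.2357], [0.0000, 0.9718, 0.2357], [-0.2425, -0.2287, 0.9428]], R = [[4.1231, -2.9104, -0.9701], [0.0000, 3.0870, -0.9147], [0.0000, 0.0000, 3.7712]]

e_1 = w_1/‖w_1‖ = (4, 0, -1)/4.1231 = (0.9701, 0.0000, -0.2425).
r_{12} = e_1·w_2 = -2.9104.
u_2 = w_2 + 2.9104·e_1 = (-0.1765, 3.0000, -0.7059).
‖u_2‖ = 3.0870, so e_2 = (-0.0572, 0.9718, -0.2287).
r_{13} = e_1·w_3 = -0.9701; r_{23} = e_2·w_3 = -0.9147.
u_3 = w_3 + 0.9701·e_1 + 0.9147·e_2 = (0.8889, 0.8889, 3.5556).
‖u_3‖ = 3.7712, so e_3 = (0.2357, 0.2357, 0.9428).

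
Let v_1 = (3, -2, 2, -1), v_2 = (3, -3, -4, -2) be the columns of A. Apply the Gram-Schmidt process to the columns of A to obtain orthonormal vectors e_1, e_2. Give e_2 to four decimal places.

e_1 = v_1/‖v_1‖ = (3, -2, 2, -1)/4.2426 = (0.7071, -0.4714, 0.4714, -0.2357).
r_{12} = e_1·v_2 = 2.1213.
u_2 = v_2 − 2.1213·e_1 = (1.5000, -2.0000, -5.0000, -1.5000).
‖u_2‖ = 5.7879, so e_2 = (0.2592, -0.3455, -0.8639, -0.2592).

e_2 = (0.2592, -0.3455, -0.8639, -0.2592)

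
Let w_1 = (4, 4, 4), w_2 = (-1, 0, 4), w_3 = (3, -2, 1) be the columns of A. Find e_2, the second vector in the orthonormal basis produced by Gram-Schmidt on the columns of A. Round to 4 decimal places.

e_1 = w_1/‖w_1‖ = (4, 4, 4)/6.9282 = (0.5774, 0.5774, 0.5774).
r_{12} = e_1·w_2 = 1.7321.
u_2 = w_2 − 1.7321·e_1 = (-2.0000, -1.0000, 3.0000).
‖u_2‖ = 3.7417, so e_2 = (-0.5345, -0.2673, 0.8018).

e_2 = (-0.5345, -0.2673, 0.8018)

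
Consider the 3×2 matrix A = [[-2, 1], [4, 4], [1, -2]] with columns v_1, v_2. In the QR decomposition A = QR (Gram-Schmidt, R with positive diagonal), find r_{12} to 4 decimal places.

v_1 = (-2, 4, 1); ‖v_1‖ = 4.5826, so q_1 = (-0.4364, 0.8729, 0.2182).
r_{12} = q_1·v_2 = 2.6186.

r_{12} = 2.6186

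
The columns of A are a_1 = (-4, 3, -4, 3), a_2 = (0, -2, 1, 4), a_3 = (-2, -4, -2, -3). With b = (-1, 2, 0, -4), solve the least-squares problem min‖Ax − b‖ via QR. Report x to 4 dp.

a_1 = (-4, 3, -4, 3); ‖a_1‖ = 7.0711, so e_1 = (-0.5657, 0.4243, -0.5657, 0.4243).
e_1·a_2 = (-0.5657)·0 + 0.4243·(-2) + (-0.5657)·1 + 0.4243·4 = 0.2828.
u_2 = a_2 − 0.2828·e_1 = (0.1600, -2.1200, 1.1600, 3.8800).
‖u_2‖ = 4.5738, so e_2 = (0.0350, -0.4635, 0.2536, 0.8483).
e_1·a_3 = (-0.5657)·(-2) + 0.4243·(-4) + (-0.5657)·(-2) + 0.4243·(-3) = -0.7071; e_2·a_3 = 0.0350·(-2) + (-0.4635)·(-4) + 0.2536·(-2) + 0.8483·(-3) = -1.2681.
u_3 = a_3 + 0.7071·e_1 + 1.2681·e_2 = (-2.3556, -4.2878, -2.0784, -1.6243).
‖u_3‖ = 5.5581, so e_3 = (-0.4238, -0.7715, -0.3739, -0.2922).
Qᵀb = (-0.2828, -4.3552, 0.0499).
Back-substitute: x_3 = 0.0499/5.5581 = 0.0090.
x_2 = (-4.3552 + 1.2681·0.0090)/4.5738 = -0.9497.
x_1 = (-0.2828 − 0.2828·(-0.9497) + 0.7071·0.0090)/7.0711 = -0.0011.

x = (-0.0011, -0.9497, 0.0090)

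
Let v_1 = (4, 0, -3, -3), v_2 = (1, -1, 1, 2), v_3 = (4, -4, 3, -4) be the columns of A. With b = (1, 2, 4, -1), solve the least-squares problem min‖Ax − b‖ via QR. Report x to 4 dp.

x = (-0.3873, -0.2858, 0.3547)

v_1 = (4, 0, -3, -3); ‖v_1‖ = 5.8310, so e_1 = (0.6860, 0.0000, -0.5145, -0.5145).
e_1·v_2 = 0.6860·1 + 0.0000·(-1) + (-0.5145)·1 + (-0.5145)·2 = -0.8575.
u_2 = v_2 + 0.8575·e_1 = (1.5882, -1.0000, 0.5588, 1.5588).
‖u_2‖ = 2.5029, so e_2 = (0.6345, -0.3995, 0.2233, 0.6228).
e_1·v_3 = 0.6860·4 + 0.0000·(-4) + (-0.5145)·3 + (-0.5145)·(-4) = 3.2585; e_2·v_3 = 0.6345·4 + (-0.3995)·(-4) + 0.2233·3 + 0.6228·(-4) = 2.3149.
u_3 = v_3 − 3.2585·e_1 − 2.3149·e_2 = (0.2958, -3.0751, 4.1596, -3.7653).
‖u_3‖ = 6.4050, so e_3 = (0.0462, -0.4801, 0.6494, -0.5879).
Qᵀb = (-0.8575, 0.1058, 2.2716).
Back-substitute: x_3 = 2.2716/6.4050 = 0.3547.
x_2 = (0.1058 − 2.3149·0.3547)/2.5029 = -0.2858.
x_1 = (-0.8575 + 0.8575·(-0.2858) − 3.2585·0.3547)/5.8310 = -0.3873.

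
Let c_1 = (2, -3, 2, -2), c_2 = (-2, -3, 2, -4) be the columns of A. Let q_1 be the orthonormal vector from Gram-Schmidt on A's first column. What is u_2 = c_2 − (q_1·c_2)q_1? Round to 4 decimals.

c_1 = (2, -3, 2, -2); ‖c_1‖ = 4.5826, so q_1 = (0.4364, -0.6547, 0.4364, -0.4364).
q_1·c_2 = 0.4364·(-2) + (-0.6547)·(-3) + 0.4364·2 + (-0.4364)·(-4) = 3.7097.
u_2 = c_2 − 3.7097·q_1 = (-3.6190, -0.5714, 0.3810, -2.3810).

u_2 = (-3.6190, -0.5714, 0.3810, -2.3810)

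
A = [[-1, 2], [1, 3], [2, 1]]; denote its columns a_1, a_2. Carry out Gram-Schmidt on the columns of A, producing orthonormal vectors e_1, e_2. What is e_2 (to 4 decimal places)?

e_1 = a_1/‖a_1‖ = (-1, 1, 2)/2.4495 = (-0.4082, 0.4082, 0.8165).
r_{12} = e_1·a_2 = 1.2247.
u_2 = a_2 − 1.2247·e_1 = (2.5000, 2.5000, 0.0000).
‖u_2‖ = 3.5355, so e_2 = (0.7071, 0.7071, 0.0000).

e_2 = (0.7071, 0.7071, 0.0000)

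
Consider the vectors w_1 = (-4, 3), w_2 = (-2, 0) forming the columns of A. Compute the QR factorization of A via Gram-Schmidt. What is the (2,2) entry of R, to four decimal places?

r_{22} = 1.2000

e_1 = w_1/‖w_1‖ = (-4, 3)/5.0000 = (-0.8000, 0.6000).
r_{12} = e_1·w_2 = 1.6000.
u_2 = w_2 − 1.6000·e_1 = (-0.7200, -0.9600).
r_{22} = ‖u_2‖ = 1.2000.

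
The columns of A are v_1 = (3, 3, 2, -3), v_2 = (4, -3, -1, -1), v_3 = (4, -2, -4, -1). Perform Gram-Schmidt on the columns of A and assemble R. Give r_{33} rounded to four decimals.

r_{33} = 3.1151

v_1 = (3, 3, 2, -3); ‖v_1‖ = 5.5678, so q_1 = (0.5388, 0.5388, 0.3592, -0.5388).
q_1·v_2 = 0.5388·4 + 0.5388·(-3) + 0.3592·(-1) + (-0.5388)·(-1) = 0.7184.
u_2 = v_2 − 0.7184·q_1 = (3.6129, -3.3871, -1.2581, -0.6129).
‖u_2‖ = 5.1462, so q_2 = (0.7020, -0.6582, -0.2445, -0.1191).
q_1·v_3 = 0.5388·4 + 0.5388·(-2) + 0.3592·(-4) + (-0.5388)·(-1) = 0.1796; q_2·v_3 = 0.7020·4 + (-0.6582)·(-2) + (-0.2445)·(-4) + (-0.1191)·(-1) = 5.2215.
u_3 = v_3 − 0.1796·q_1 − 5.2215·q_2 = (0.2375, 1.3398, -2.7881, -0.2814).
r_{33} = ‖u_3‖ = 3.1151.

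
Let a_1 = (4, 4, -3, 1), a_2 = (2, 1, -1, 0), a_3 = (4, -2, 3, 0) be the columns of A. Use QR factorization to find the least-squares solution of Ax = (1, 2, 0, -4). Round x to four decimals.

x = (-1.3981, 4.4142, -0.5049)

e_1 = a_1/‖a_1‖ = (4, 4, -3, 1)/6.4807 = (0.6172, 0.6172, -0.4629, 0.1543).
r_{12} = e_1·a_2 = 2.3146.
u_2 = a_2 − 2.3146·e_1 = (0.5714, -0.4286, 0.0714, -0.3571).
‖u_2‖ = 0.8018, so e_2 = (0.7127, -0.5345, 0.0891, -0.4454).
r_{13} = e_1·a_3 = -0.1543; r_{23} = e_2·a_3 = 4.1871.
u_3 = a_3 + 0.1543·e_1 − 4.1871·e_2 = (1.1111, 0.3333, 2.5556, 1.8889).
‖u_3‖ = 3.3830, so e_3 = (0.3284, 0.0985, 0.7554, 0.5584).
Qᵀb = (1.2344, 1.4254, -1.7079).
Back-substitute: x_3 = -1.7079/3.3830 = -0.5049.
x_2 = (1.4254 − 4.1871·(-0.5049))/0.8018 = 4.4142.
x_1 = (1.2344 − 2.3146·4.4142 + 0.1543·(-0.5049))/6.4807 = -1.3981.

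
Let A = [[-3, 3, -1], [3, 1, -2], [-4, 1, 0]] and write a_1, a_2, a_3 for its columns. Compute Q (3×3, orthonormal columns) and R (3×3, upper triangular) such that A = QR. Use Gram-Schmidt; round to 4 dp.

a_1 = (-3, 3, -4); ‖a_1‖ = 5.8310, so q_1 = (-0.5145, 0.5145, -0.6860).
q_1·a_2 = (-0.5145)·3 + 0.5145·1 + (-0.6860)·1 = -1.7150.
u_2 = a_2 + 1.7150·q_1 = (2.1176, 1.8824, -0.1765).
‖u_2‖ = 2.8388, so q_2 = (0.7460, 0.6631, -0.0622).
q_1·a_3 = (-0.5145)·(-1) + 0.5145·(-2) + (-0.6860)·0 = -0.5145; q_2·a_3 = 0.7460·(-1) + 0.6631·(-2) + (-0.0622)·0 = -2.0721.
u_3 = a_3 + 0.5145·q_1 + 2.0721·q_2 = (0.2810, -0.3613, -0.4818).
‖u_3‖ = 0.6645, so q_3 = (0.4229, -0.5437, -0.7249).

Q = [[-0.5145, 0.7460, 0.4229], [0.5145, 0.6631, -0.5437], [-0.6860, -0.0622, -0.7249]], R = [[5.8310, -1.7150, -0.5145], [0.0000, 2.8388, -2.0721], [0.0000, 0.0000, 0.6645]]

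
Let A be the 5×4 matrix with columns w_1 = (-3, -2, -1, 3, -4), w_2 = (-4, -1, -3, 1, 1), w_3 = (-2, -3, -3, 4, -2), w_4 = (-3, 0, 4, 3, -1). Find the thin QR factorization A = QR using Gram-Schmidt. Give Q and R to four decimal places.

w_1 = (-3, -2, -1, 3, -4); ‖w_1‖ = 6.2450, so e_1 = (-0.4804, -0.3203, -0.1601, 0.4804, -0.6405).
e_1·w_2 = (-0.4804)·(-4) + (-0.3203)·(-1) + (-0.1601)·(-3) + 0.4804·1 + (-0.6405)·1 = 2.5621.
u_2 = w_2 − 2.5621·e_1 = (-2.7692, -0.1795, -2.5897, -0.2308, 2.6410).
‖u_2‖ = 4.6299, so e_2 = (-0.5981, -0.0388, -0.5594, -0.0498, 0.5704).
e_1·w_3 = (-0.4804)·(-2) + (-0.3203)·(-3) + (-0.1601)·(-3) + 0.4804·4 + (-0.6405)·(-2) = 5.6045; e_2·w_3 = (-0.5981)·(-2) + (-0.0388)·(-3) + (-0.5594)·(-3) + (-0.0498)·4 + 0.5704·(-2) = 1.6504.
u_3 = w_3 − 5.6045·e_1 − 1.6504·e_2 = (1.6794, -1.1411, -1.1794, 1.3900, 0.6483).
‖u_3‖ = 2.8046, so e_3 = (0.5988, -0.4069, -0.4205, 0.4956, 0.2312).
e_1·w_4 = (-0.4804)·(-3) + (-0.3203)·0 + (-0.1601)·4 + 0.4804·3 + (-0.6405)·(-1) = 2.8823; e_2·w_4 = (-0.5981)·(-3) + (-0.0388)·0 + (-0.5594)·4 + (-0.0498)·3 + 0.5704·(-1) = -1.1630; e_3·w_4 = 0.5988·(-3) + (-0.4069)·0 + (-0.4205)·4 + 0.4956·3 + 0.2312·(-1) = -2.2229.
u_4 = w_4 − 2.8823·e_1 + 1.1630·e_2 + 2.2229·e_3 = (-0.9799, -0.0265, 2.8762, 2.6591, 2.0234).
‖u_4‖ = 4.5165, so e_4 = (-0.2170, -0.0059, 0.6368, 0.5887, 0.4480).

Q = [[-0.4804, -0.5981, 0.5988, -0.2170], [-0.3203, -0.0388, -0.4069, -0.0059], [-0.1601, -0.5594, -0.4205, 0.6368], [0.4804, -0.0498, 0.4956, 0.5887], [-0.6405, 0.5704, 0.2312, 0.4480]], R = [[6.2450, 2.5621, 5.6045, 2.8823], [0.0000, 4.6299, 1.6504, -1.1630], [0.0000, 0.0000, 2.8046, -2.2229], [0.0000, 0.0000, 0.0000, 4.5165]]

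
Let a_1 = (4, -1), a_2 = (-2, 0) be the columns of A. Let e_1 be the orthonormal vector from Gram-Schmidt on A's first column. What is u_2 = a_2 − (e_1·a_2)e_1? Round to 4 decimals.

u_2 = (-0.1176, -0.4706)

a_1 = (4, -1); ‖a_1‖ = 4.1231, so e_1 = (0.9701, -0.2425).
e_1·a_2 = 0.9701·(-2) + (-0.2425)·0 = -1.9403.
u_2 = a_2 + 1.9403·e_1 = (-0.1176, -0.4706).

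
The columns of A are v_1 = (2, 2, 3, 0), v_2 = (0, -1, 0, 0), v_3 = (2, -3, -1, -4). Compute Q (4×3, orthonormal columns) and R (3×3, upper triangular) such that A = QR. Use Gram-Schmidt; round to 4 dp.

Q = [[0.4851, 0.2691, 0.4036], [0.4851, -0.8745, 0.0000], [0.7276, 0.4036, -0.2691], [0.0000, 0.0000, -0.8745]], R = [[4.1231, -0.4851, -1.2127], [0.0000, 0.8745, 2.7580], [0.0000, 0.0000, 4.5742]]

v_1 = (2, 2, 3, 0); ‖v_1‖ = 4.1231, so e_1 = (0.4851, 0.4851, 0.7276, 0.0000).
e_1·v_2 = 0.4851·0 + 0.4851·(-1) + 0.7276·0 + 0.0000·0 = -0.4851.
u_2 = v_2 + 0.4851·e_1 = (0.2353, -0.7647, 0.3529, 0.0000).
‖u_2‖ = 0.8745, so e_2 = (0.2691, -0.8745, 0.4036, 0.0000).
e_1·v_3 = 0.4851·2 + 0.4851·(-3) + 0.7276·(-1) + 0.0000·(-4) = -1.2127; e_2·v_3 = 0.2691·2 + (-0.8745)·(-3) + 0.4036·(-1) + 0.0000·(-4) = 2.7580.
u_3 = v_3 + 1.2127·e_1 − 2.7580·e_2 = (1.8462, 0.0000, -1.2308, -4.0000).
‖u_3‖ = 4.5742, so e_3 = (0.4036, 0.0000, -0.2691, -0.8745).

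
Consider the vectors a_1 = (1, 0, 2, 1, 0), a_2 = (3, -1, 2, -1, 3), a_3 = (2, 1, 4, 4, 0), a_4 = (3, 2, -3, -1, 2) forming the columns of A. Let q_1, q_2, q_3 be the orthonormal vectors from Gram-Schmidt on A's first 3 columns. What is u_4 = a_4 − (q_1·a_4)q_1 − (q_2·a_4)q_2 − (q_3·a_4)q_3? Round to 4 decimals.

u_4 = (1.9811, 1.5220, -0.6101, -0.7610, -1.3208)

a_1 = (1, 0, 2, 1, 0); ‖a_1‖ = 2.4495, so q_1 = (0.4082, 0.0000, 0.8165, 0.4082, 0.0000).
q_1·a_2 = 0.4082·3 + 0.0000·(-1) + 0.8165·2 + 0.4082·(-1) + 0.0000·3 = 2.4495.
u_2 = a_2 − 2.4495·q_1 = (2.0000, -1.0000, 0.0000, -2.0000, 3.0000).
‖u_2‖ = 4.2426, so q_2 = (0.4714, -0.2357, 0.0000, -0.4714, 0.7071).
q_1·a_3 = 0.4082·2 + 0.0000·1 + 0.8165·4 + 0.4082·4 + 0.0000·0 = 5.7155; q_2·a_3 = 0.4714·2 + (-0.2357)·1 + (0.0000)·4 + (-0.4714)·4 + 0.7071·0 = -1.1785.
u_3 = a_3 − 5.7155·q_1 + 1.1785·q_2 = (0.2222, 0.7222, -0.6667, 1.1111, 0.8333).
‖u_3‖ = 1.7159, so q_3 = (0.1295, 0.4209, -0.3885, 0.6475, 0.4856).
q_1·a_4 = 0.4082·3 + 0.0000·2 + 0.8165·(-3) + 0.4082·(-1) + 0.0000·2 = -1.6330; q_2·a_4 = 0.4714·3 + (-0.2357)·2 + (0.0000)·(-3) + (-0.4714)·(-1) + 0.7071·2 = 2.8284; q_3·a_4 = 0.1295·3 + 0.4209·2 + (-0.3885)·(-3) + 0.6475·(-1) + 0.4856·2 = 2.7196.
u_4 = a_4 + 1.6330·q_1 − 2.8284·q_2 − 2.7196·q_3 = (1.9811, 1.5220, -0.6101, -0.7610, -1.3208).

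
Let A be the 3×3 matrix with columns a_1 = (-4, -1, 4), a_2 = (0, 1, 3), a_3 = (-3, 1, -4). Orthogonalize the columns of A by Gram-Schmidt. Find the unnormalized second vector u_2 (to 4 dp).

q_1 = a_1/‖a_1‖ = (-4, -1, 4)/5.7446 = (-0.6963, -0.1741, 0.6963).
r_{12} = q_1·a_2 = 1.9149.
u_2 = a_2 − 1.9149·q_1 = (1.3333, 1.3333, 1.6667).

u_2 = (1.3333, 1.3333, 1.6667)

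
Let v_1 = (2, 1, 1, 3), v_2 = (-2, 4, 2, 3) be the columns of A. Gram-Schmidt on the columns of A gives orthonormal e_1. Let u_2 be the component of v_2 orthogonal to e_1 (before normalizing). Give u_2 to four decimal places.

u_2 = (-3.4667, 3.2667, 1.2667, 0.8000)

e_1 = v_1/‖v_1‖ = (2, 1, 1, 3)/3.8730 = (0.5164, 0.2582, 0.2582, 0.7746).
r_{12} = e_1·v_2 = 2.8402.
u_2 = v_2 − 2.8402·e_1 = (-3.4667, 3.2667, 1.2667, 0.8000).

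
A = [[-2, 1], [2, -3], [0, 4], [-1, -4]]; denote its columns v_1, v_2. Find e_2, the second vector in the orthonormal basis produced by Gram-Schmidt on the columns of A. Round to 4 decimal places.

e_2 = (0.0175, -0.3329, 0.6307, -0.7008)

e_1 = v_1/‖v_1‖ = (-2, 2, 0, -1)/3.0000 = (-0.6667, 0.6667, 0.0000, -0.3333).
r_{12} = e_1·v_2 = -1.3333.
u_2 = v_2 + 1.3333·e_1 = (0.1111, -2.1111, 4.0000, -4.4444).
‖u_2‖ = 6.3421, so e_2 = (0.0175, -0.3329, 0.6307, -0.7008).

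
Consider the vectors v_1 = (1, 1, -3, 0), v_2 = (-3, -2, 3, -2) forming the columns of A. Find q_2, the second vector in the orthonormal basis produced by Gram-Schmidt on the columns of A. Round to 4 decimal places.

q_2 = (-0.6039, -0.2543, -0.2860, -0.6992)

q_1 = v_1/‖v_1‖ = (1, 1, -3, 0)/3.3166 = (0.3015, 0.3015, -0.9045, 0.0000).
r_{12} = q_1·v_2 = -4.2212.
u_2 = v_2 + 4.2212·q_1 = (-1.7273, -0.7273, -0.8182, -2.0000).
‖u_2‖ = 2.8604, so q_2 = (-0.6039, -0.2543, -0.2860, -0.6992).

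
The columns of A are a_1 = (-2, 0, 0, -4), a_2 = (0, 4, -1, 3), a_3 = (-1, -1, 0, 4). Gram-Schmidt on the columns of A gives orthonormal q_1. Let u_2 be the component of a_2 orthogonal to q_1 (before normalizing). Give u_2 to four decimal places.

a_1 = (-2, 0, 0, -4); ‖a_1‖ = 4.4721, so q_1 = (-0.4472, 0.0000, 0.0000, -0.8944).
q_1·a_2 = (-0.4472)·0 + 0.0000·4 + 0.0000·(-1) + (-0.8944)·3 = -2.6833.
u_2 = a_2 + 2.6833·q_1 = (-1.2000, 4.0000, -1.0000, 0.6000).

u_2 = (-1.2000, 4.0000, -1.0000, 0.6000)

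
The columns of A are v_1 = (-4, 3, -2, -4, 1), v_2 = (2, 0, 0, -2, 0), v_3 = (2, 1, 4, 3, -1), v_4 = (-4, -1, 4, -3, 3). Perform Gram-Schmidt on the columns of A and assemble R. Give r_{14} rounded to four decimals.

r_{14} = 2.9488

v_1 = (-4, 3, -2, -4, 1); ‖v_1‖ = 6.7823, so e_1 = (-0.5898, 0.4423, -0.2949, -0.5898, 0.1474).
r_{14} = e_1·v_4 = 2.9488.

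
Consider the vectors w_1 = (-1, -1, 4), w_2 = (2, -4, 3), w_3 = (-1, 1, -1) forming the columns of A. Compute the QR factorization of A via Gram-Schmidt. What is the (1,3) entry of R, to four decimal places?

r_{13} = -0.9428

q_1 = w_1/‖w_1‖ = (-1, -1, 4)/4.2426 = (-0.2357, -0.2357, 0.9428).
r_{13} = q_1·w_3 = -0.9428.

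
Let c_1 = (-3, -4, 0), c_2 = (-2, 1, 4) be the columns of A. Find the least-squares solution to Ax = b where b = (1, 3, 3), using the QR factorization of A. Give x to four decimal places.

q_1 = c_1/‖c_1‖ = (-3, -4, 0)/5.0000 = (-0.6000, -0.8000, 0.0000).
r_{12} = q_1·c_2 = 0.4000.
u_2 = c_2 − 0.4000·q_1 = (-1.7600, 1.3200, 4.0000).
‖u_2‖ = 4.5651, so q_2 = (-0.3855, 0.2892, 0.8762).
Qᵀb = (-3.0000, 3.1106).
Back-substitute: x_2 = 3.1106/4.5651 = 0.6814.
x_1 = (-3.0000 − 0.4000·0.6814)/5.0000 = -0.6545.

x = (-0.6545, 0.6814)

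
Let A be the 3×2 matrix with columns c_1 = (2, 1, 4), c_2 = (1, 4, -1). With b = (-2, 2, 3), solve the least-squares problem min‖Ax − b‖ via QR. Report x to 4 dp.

x = (0.4652, 0.1150)

c_1 = (2, 1, 4); ‖c_1‖ = 4.5826, so q_1 = (0.4364, 0.2182, 0.8729).
q_1·c_2 = 0.4364·1 + 0.2182·4 + 0.8729·(-1) = 0.4364.
u_2 = c_2 − 0.4364·q_1 = (0.8095, 3.9048, -1.3810).
‖u_2‖ = 4.2201, so q_2 = (0.1918, 0.9253, -0.3272).
Qᵀb = (2.1822, 0.4852).
Back-substitute: x_2 = 0.4852/4.2201 = 0.1150.
x_1 = (2.1822 − 0.4364·0.1150)/4.5826 = 0.4652.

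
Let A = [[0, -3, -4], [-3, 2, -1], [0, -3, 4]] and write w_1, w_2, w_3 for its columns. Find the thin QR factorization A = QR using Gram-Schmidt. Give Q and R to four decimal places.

Q = [[0.0000, -0.7071, -0.7071], [-1.0000, 0.0000, 0.0000], [0.0000, -0.7071, 0.7071]], R = [[3.0000, -2.0000, 1.0000], [0.0000, 4.2426, 0.0000], [0.0000, 0.0000, 5.6569]]

w_1 = (0, -3, 0); ‖w_1‖ = 3.0000, so q_1 = (0.0000, -1.0000, 0.0000).
q_1·w_2 = 0.0000·(-3) + (-1.0000)·2 + 0.0000·(-3) = -2.0000.
u_2 = w_2 + 2.0000·q_1 = (-3.0000, 0.0000, -3.0000).
‖u_2‖ = 4.2426, so q_2 = (-0.7071, 0.0000, -0.7071).
q_1·w_3 = 0.0000·(-4) + (-1.0000)·(-1) + 0.0000·4 = 1.0000; q_2·w_3 = (-0.7071)·(-4) + 0.0000·(-1) + (-0.7071)·4 = 0.0000.
u_3 = w_3 − 1.0000·q_1 + 0.0000·q_2 = (-4.0000, 0.0000, 4.0000).
‖u_3‖ = 5.6569, so q_3 = (-0.7071, 0.0000, 0.7071).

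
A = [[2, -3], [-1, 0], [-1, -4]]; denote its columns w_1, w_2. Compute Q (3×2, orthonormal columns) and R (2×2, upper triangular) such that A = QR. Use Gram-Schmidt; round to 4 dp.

w_1 = (2, -1, -1); ‖w_1‖ = 2.4495, so q_1 = (0.8165, -0.4082, -0.4082).
q_1·w_2 = 0.8165·(-3) + (-0.4082)·0 + (-0.4082)·(-4) = -0.8165.
u_2 = w_2 + 0.8165·q_1 = (-2.3333, -0.3333, -4.3333).
‖u_2‖ = 4.9329, so q_2 = (-0.4730, -0.0676, -0.8785).

Q = [[0.8165, -0.4730], [-0.4082, -0.0676], [-0.4082, -0.8785]], R = [[2.4495, -0.8165], [0.0000, 4.9329]]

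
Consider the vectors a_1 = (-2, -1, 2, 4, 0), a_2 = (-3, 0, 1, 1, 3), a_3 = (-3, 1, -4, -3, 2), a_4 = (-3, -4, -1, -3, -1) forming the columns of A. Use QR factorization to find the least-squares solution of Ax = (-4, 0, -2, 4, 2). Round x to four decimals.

a_1 = (-2, -1, 2, 4, 0); ‖a_1‖ = 5.0000, so q_1 = (-0.4000, -0.2000, 0.4000, 0.8000, 0.0000).
q_1·a_2 = (-0.4000)·(-3) + (-0.2000)·0 + 0.4000·1 + 0.8000·1 + 0.0000·3 = 2.4000.
u_2 = a_2 − 2.4000·q_1 = (-2.0400, 0.4800, 0.0400, -0.9200, 3.0000).
‖u_2‖ = 3.7736, so q_2 = (-0.5406, 0.1272, 0.0106, -0.2438, 0.7950).
q_1·a_3 = (-0.4000)·(-3) + (-0.2000)·1 + 0.4000·(-4) + 0.8000·(-3) + 0.0000·2 = -3.0000; q_2·a_3 = (-0.5406)·(-3) + 0.1272·1 + 0.0106·(-4) + (-0.2438)·(-3) + 0.7950·2 = 4.0280.
u_3 = a_3 + 3.0000·q_1 − 4.0280·q_2 = (-2.0225, -0.1124, -2.8427, 0.3820, -1.2022).
‖u_3‖ = 3.7115, so q_3 = (-0.5449, -0.0303, -0.7659, 0.1029, -0.3239).
q_1·a_4 = (-0.4000)·(-3) + (-0.2000)·(-4) + 0.4000·(-1) + 0.8000·(-3) + 0.0000·(-1) = -0.8000; q_2·a_4 = (-0.5406)·(-3) + 0.1272·(-4) + 0.0106·(-1) + (-0.2438)·(-3) + 0.7950·(-1) = 1.0388; q_3·a_4 = (-0.5449)·(-3) + (-0.0303)·(-4) + (-0.7659)·(-1) + 0.1029·(-3) + (-0.3239)·(-1) = 2.5369.
u_4 = a_4 + 0.8000·q_1 − 1.0388·q_2 − 2.5369·q_3 = (-1.3760, -4.2153, 1.2520, -2.3679, -1.0041).
‖u_4‖ = 5.2768, so q_4 = (-0.2608, -0.7988, 0.2373, -0.4487, -0.1903).
Qᵀb = (4.0000, 2.7560, 3.4754, -1.6069).
Back-substitute: x_4 = -1.6069/5.2768 = -0.3045.
x_3 = (3.4754 − 2.5369·(-0.3045))/3.7115 = 1.1445.
x_2 = (2.7560 − 4.0280·1.1445 − 1.0388·(-0.3045))/3.7736 = -0.4075.
x_1 = (4.0000 − 2.4000·(-0.4075) + 3.0000·1.1445 + 0.8000·(-0.3045))/5.0000 = 1.6336.

x = (1.6336, -0.4075, 1.1445, -0.3045)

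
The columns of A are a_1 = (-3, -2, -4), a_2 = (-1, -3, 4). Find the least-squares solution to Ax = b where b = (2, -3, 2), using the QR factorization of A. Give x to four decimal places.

a_1 = (-3, -2, -4); ‖a_1‖ = 5.3852, so q_1 = (-0.5571, -0.3714, -0.7428).
q_1·a_2 = (-0.5571)·(-1) + (-0.3714)·(-3) + (-0.7428)·4 = -1.2999.
u_2 = a_2 + 1.2999·q_1 = (-1.7241, -3.4828, 3.0345).
‖u_2‖ = 4.9306, so q_2 = (-0.3497, -0.7064, 0.6154).
Qᵀb = (-1.4856, 2.6506).
Back-substitute: x_2 = 2.6506/4.9306 = 0.5376.
x_1 = (-1.4856 + 1.2999·0.5376)/5.3852 = -0.1461.

x = (-0.1461, 0.5376)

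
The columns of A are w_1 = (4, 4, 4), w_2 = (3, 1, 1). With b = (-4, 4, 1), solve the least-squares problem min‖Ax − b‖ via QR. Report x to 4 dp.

w_1 = (4, 4, 4); ‖w_1‖ = 6.9282, so q_1 = (0.5774, 0.5774, 0.5774).
q_1·w_2 = 0.5774·3 + 0.5774·1 + 0.5774·1 = 2.8868.
u_2 = w_2 − 2.8868·q_1 = (1.3333, -0.6667, -0.6667).
‖u_2‖ = 1.6330, so q_2 = (0.8165, -0.4082, -0.4082).
Qᵀb = (0.5774, -5.3072).
Back-substitute: x_2 = -5.3072/1.6330 = -3.2500.
x_1 = (0.5774 − 2.8868·(-3.2500))/6.9282 = 1.4375.

x = (1.4375, -3.2500)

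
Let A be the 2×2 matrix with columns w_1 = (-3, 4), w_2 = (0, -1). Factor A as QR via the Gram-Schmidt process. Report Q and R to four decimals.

Q = [[-0.6000, -0.8000], [0.8000, -0.6000]], R = [[5.0000, -0.8000], [0.0000, 0.6000]]

q_1 = w_1/‖w_1‖ = (-3, 4)/5.0000 = (-0.6000, 0.8000).
r_{12} = q_1·w_2 = -0.8000.
u_2 = w_2 + 0.8000·q_1 = (-0.4800, -0.3600).
‖u_2‖ = 0.6000, so q_2 = (-0.8000, -0.6000).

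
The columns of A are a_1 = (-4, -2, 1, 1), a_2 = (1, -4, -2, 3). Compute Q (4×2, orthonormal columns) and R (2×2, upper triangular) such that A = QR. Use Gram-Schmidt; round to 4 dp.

a_1 = (-4, -2, 1, 1); ‖a_1‖ = 4.6904, so q_1 = (-0.8528, -0.4264, 0.2132, 0.2132).
q_1·a_2 = (-0.8528)·1 + (-0.4264)·(-4) + 0.2132·(-2) + 0.2132·3 = 1.0660.
u_2 = a_2 − 1.0660·q_1 = (1.9091, -3.5455, -2.2273, 2.7727).
‖u_2‖ = 5.3725, so q_2 = (0.3553, -0.6599, -0.4146, 0.5161).

Q = [[-0.8528, 0.3553], [-0.4264, -0.6599], [0.2132, -0.4146], [0.2132, 0.5161]], R = [[4.6904, 1.0660], [0.0000, 5.3725]]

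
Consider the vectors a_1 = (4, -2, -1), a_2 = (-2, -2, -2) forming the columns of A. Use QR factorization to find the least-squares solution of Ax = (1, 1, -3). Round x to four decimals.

x = (0.2581, 0.2097)

a_1 = (4, -2, -1); ‖a_1‖ = 4.5826, so q_1 = (0.8729, -0.4364, -0.2182).
q_1·a_2 = 0.8729·(-2) + (-0.4364)·(-2) + (-0.2182)·(-2) = -0.4364.
u_2 = a_2 + 0.4364·q_1 = (-1.6190, -2.1905, -2.0952).
‖u_2‖ = 3.4365, so q_2 = (-0.4711, -0.6374, -0.6097).
Qᵀb = (1.0911, 0.7206).
Back-substitute: x_2 = 0.7206/3.4365 = 0.2097.
x_1 = (1.0911 + 0.4364·0.2097)/4.5826 = 0.2581.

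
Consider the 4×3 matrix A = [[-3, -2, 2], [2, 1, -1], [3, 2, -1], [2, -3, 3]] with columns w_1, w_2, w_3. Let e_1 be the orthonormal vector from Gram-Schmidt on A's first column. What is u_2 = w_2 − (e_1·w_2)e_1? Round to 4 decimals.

u_2 = (-1.0769, 0.3846, 1.0769, -3.6154)

w_1 = (-3, 2, 3, 2); ‖w_1‖ = 5.0990, so e_1 = (-0.5883, 0.3922, 0.5883, 0.3922).
e_1·w_2 = (-0.5883)·(-2) + 0.3922·1 + 0.5883·2 + 0.3922·(-3) = 1.5689.
u_2 = w_2 − 1.5689·e_1 = (-1.0769, 0.3846, 1.0769, -3.6154).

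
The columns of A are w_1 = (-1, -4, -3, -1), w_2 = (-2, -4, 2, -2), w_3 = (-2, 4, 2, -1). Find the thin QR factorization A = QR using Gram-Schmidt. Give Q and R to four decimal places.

Q = [[-0.1925, -0.3253, -0.7351], [-0.7698, -0.4229, 0.4670], [-0.5774, 0.7807, -0.2335], [-0.1925, -0.3253, -0.4324]], R = [[5.1962, 2.6943, -3.6566], [0.0000, 4.5542, 0.8458], [0.0000, 0.0000, 3.3037]]

w_1 = (-1, -4, -3, -1); ‖w_1‖ = 5.1962, so e_1 = (-0.1925, -0.7698, -0.5774, -0.1925).
e_1·w_2 = (-0.1925)·(-2) + (-0.7698)·(-4) + (-0.5774)·2 + (-0.1925)·(-2) = 2.6943.
u_2 = w_2 − 2.6943·e_1 = (-1.4815, -1.9259, 3.5556, -1.4815).
‖u_2‖ = 4.5542, so e_2 = (-0.3253, -0.4229, 0.7807, -0.3253).
e_1·w_3 = (-0.1925)·(-2) + (-0.7698)·4 + (-0.5774)·2 + (-0.1925)·(-1) = -3.6566; e_2·w_3 = (-0.3253)·(-2) + (-0.4229)·4 + 0.7807·2 + (-0.3253)·(-1) = 0.8458.
u_3 = w_3 + 3.6566·e_1 − 0.8458·e_2 = (-2.4286, 1.5429, -0.7714, -1.4286).
‖u_3‖ = 3.3037, so e_3 = (-0.7351, 0.4670, -0.2335, -0.4324).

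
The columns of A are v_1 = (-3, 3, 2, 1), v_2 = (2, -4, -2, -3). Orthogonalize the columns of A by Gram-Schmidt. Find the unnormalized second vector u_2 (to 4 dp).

u_2 = (-1.2609, -0.7391, 0.1739, -1.9130)

q_1 = v_1/‖v_1‖ = (-3, 3, 2, 1)/4.7958 = (-0.6255, 0.6255, 0.4170, 0.2085).
r_{12} = q_1·v_2 = -5.2129.
u_2 = v_2 + 5.2129·q_1 = (-1.2609, -0.7391, 0.1739, -1.9130).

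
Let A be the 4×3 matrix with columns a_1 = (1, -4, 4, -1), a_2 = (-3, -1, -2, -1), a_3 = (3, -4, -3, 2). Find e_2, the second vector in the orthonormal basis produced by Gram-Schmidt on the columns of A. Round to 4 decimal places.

a_1 = (1, -4, 4, -1); ‖a_1‖ = 5.8310, so e_1 = (0.1715, -0.6860, 0.6860, -0.1715).
e_1·a_2 = 0.1715·(-3) + (-0.6860)·(-1) + 0.6860·(-2) + (-0.1715)·(-1) = -1.0290.
u_2 = a_2 + 1.0290·e_1 = (-2.8235, -1.7059, -1.2941, -1.1765).
‖u_2‖ = 3.7338, so e_2 = (-0.7562, -0.4569, -0.3466, -0.3151).

e_2 = (-0.7562, -0.4569, -0.3466, -0.3151)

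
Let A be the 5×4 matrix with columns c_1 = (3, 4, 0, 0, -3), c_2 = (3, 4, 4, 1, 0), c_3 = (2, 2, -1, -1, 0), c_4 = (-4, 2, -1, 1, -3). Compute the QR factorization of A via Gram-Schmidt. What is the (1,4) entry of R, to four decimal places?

c_1 = (3, 4, 0, 0, -3); ‖c_1‖ = 5.8310, so q_1 = (0.5145, 0.6860, 0.0000, 0.0000, -0.5145).
r_{14} = q_1·c_4 = 0.8575.

r_{14} = 0.8575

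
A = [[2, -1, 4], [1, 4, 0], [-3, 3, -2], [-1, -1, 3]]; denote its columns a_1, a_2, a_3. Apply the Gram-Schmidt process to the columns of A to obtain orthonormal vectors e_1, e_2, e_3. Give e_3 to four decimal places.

a_1 = (2, 1, -3, -1); ‖a_1‖ = 3.8730, so e_1 = (0.5164, 0.2582, -0.7746, -0.2582).
e_1·a_2 = 0.5164·(-1) + 0.2582·4 + (-0.7746)·3 + (-0.2582)·(-1) = -1.5492.
u_2 = a_2 + 1.5492·e_1 = (-0.2000, 4.4000, 1.8000, -1.4000).
‖u_2‖ = 4.9598, so e_2 = (-0.0403, 0.8871, 0.3629, -0.2823).
e_1·a_3 = 0.5164·4 + 0.2582·0 + (-0.7746)·(-2) + (-0.2582)·3 = 2.8402; e_2·a_3 = (-0.0403)·4 + 0.8871·0 + 0.3629·(-2) + (-0.2823)·3 = -1.7339.
u_3 = a_3 − 2.8402·e_1 + 1.7339·e_2 = (2.4634, 0.8049, 0.8293, 3.2439).
‖u_3‖ = 4.2340, so e_3 = (0.5818, 0.1901, 0.1959, 0.7662).

e_3 = (0.5818, 0.1901, 0.1959, 0.7662)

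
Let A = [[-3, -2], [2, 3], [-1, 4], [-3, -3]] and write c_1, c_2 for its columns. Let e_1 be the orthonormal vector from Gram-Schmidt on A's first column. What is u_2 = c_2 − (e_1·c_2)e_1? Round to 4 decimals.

u_2 = (0.2174, 1.5217, 4.7391, -0.7826)

e_1 = c_1/‖c_1‖ = (-3, 2, -1, -3)/4.7958 = (-0.6255, 0.4170, -0.2085, -0.6255).
r_{12} = e_1·c_2 = 3.5447.
u_2 = c_2 − 3.5447·e_1 = (0.2174, 1.5217, 4.7391, -0.7826).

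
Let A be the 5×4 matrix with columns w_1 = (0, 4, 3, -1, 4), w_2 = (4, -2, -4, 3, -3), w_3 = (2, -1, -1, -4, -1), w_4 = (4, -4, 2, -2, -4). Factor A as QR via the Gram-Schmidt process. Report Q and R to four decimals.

Q = [[0.0000, 0.8027, 0.4570, 0.3664], [0.6172, 0.2676, -0.0618, -0.3037], [0.4629, -0.3010, -0.1179, 0.8235], [-0.1543, 0.4348, -0.8767, 0.1240], [0.6172, 0.0669, -0.0690, -0.2829]], R = [[6.4807, -5.4006, -1.0801, -3.7033], [0.0000, 4.9833, -0.1672, 0.4013], [0.0000, 0.0000, 4.6696, 3.8691], [0.0000, 0.0000, 0.0000, 5.2110]]

e_1 = w_1/‖w_1‖ = (0, 4, 3, -1, 4)/6.4807 = (0.0000, 0.6172, 0.4629, -0.1543, 0.6172).
r_{12} = e_1·w_2 = -5.4006.
u_2 = w_2 + 5.4006·e_1 = (4.0000, 1.3333, -1.5000, 2.1667, 0.3333).
‖u_2‖ = 4.9833, so e_2 = (0.8027, 0.2676, -0.3010, 0.4348, 0.0669).
r_{13} = e_1·w_3 = -1.0801; r_{23} = e_2·w_3 = -0.1672.
u_3 = w_3 + 1.0801·e_1 + 0.1672·e_2 = (2.1342, -0.2886, -0.5503, -4.0940, -0.3221).
‖u_3‖ = 4.6696, so e_3 = (0.4570, -0.0618, -0.1179, -0.8767, -0.0690).
r_{14} = e_1·w_4 = -3.7033; r_{24} = e_2·w_4 = 0.4013; r_{34} = e_3·w_4 = 3.8691.
u_4 = w_4 + 3.7033·e_1 − 0.4013·e_2 − 3.8691·e_3 = (1.9095, -1.5826, 4.2911, 0.6462, -1.4742).
‖u_4‖ = 5.2110, so e_4 = (0.3664, -0.3037, 0.8235, 0.1240, -0.2829).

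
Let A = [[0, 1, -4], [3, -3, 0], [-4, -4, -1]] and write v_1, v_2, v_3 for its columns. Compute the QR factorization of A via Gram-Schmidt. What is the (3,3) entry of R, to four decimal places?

v_1 = (0, 3, -4); ‖v_1‖ = 5.0000, so q_1 = (0.0000, 0.6000, -0.8000).
q_1·v_2 = 0.0000·1 + 0.6000·(-3) + (-0.8000)·(-4) = 1.4000.
u_2 = v_2 − 1.4000·q_1 = (1.0000, -3.8400, -2.8800).
‖u_2‖ = 4.9031, so q_2 = (0.2040, -0.7832, -0.5874).
q_1·v_3 = 0.0000·(-4) + 0.6000·0 + (-0.8000)·(-1) = 0.8000; q_2·v_3 = 0.2040·(-4) + (-0.7832)·0 + (-0.5874)·(-1) = -0.2284.
u_3 = v_3 − 0.8000·q_1 + 0.2284·q_2 = (-3.9534, -0.6589, -0.4942).
r_{33} = ‖u_3‖ = 4.0383.

r_{33} = 4.0383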